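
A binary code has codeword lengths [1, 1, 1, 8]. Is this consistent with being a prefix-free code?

Kraft inequality: Σ 2^(-l_i) ≤ 1 for prefix-free code
Calculating: 2^(-1) + 2^(-1) + 2^(-1) + 2^(-8)
= 0.5 + 0.5 + 0.5 + 0.00390625
= 1.5039
Since 1.5039 > 1, prefix-free code does not exist


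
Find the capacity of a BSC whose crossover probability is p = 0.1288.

For BSC with error probability p:
C = 1 - H(p) where H(p) is binary entropy
H(0.1288) = -0.1288 × log₂(0.1288) - 0.8712 × log₂(0.8712)
H(p) = 0.5541
C = 1 - 0.5541 = 0.4459 bits/use


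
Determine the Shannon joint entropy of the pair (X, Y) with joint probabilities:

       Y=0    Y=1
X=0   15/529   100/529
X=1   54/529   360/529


H(X,Y) = -Σ p(x,y) log₂ p(x,y)
  p(0,0)=15/529: -0.0284 × log₂(0.0284) = 0.1458
  p(0,1)=100/529: -0.1890 × log₂(0.1890) = 0.4543
  p(1,0)=54/529: -0.1021 × log₂(0.1021) = 0.3361
  p(1,1)=360/529: -0.6805 × log₂(0.6805) = 0.3779
H(X,Y) = 1.3140 bits


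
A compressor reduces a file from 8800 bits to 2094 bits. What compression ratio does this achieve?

Compression ratio = Original / Compressed
= 8800 / 2094 = 4.20:1


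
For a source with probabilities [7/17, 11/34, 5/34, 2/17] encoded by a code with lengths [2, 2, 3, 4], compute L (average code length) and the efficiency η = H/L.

Average length L = Σ p_i × l_i = 2.3824 bits
Entropy H = 1.8237 bits
Efficiency η = H/L × 100% = 76.55%


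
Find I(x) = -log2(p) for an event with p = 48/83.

Information content I(x) = -log₂(p(x))
I = -log₂(48/83) = -log₂(0.5783)
I = 0.7901 bits


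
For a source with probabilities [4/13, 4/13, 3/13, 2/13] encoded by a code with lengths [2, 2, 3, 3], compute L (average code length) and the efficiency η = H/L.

Average length L = Σ p_i × l_i = 2.3846 bits
Entropy H = 1.9501 bits
Efficiency η = H/L × 100% = 81.78%


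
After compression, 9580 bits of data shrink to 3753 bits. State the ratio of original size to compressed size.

Compression ratio = Original / Compressed
= 9580 / 3753 = 2.55:1


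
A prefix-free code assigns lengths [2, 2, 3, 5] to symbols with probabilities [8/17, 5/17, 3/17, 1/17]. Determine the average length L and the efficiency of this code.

Average length L = Σ p_i × l_i = 2.3529 bits
Entropy H = 1.7131 bits
Efficiency η = H/L × 100% = 72.81%


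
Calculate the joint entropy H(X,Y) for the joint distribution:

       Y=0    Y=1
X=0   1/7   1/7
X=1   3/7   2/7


H(X,Y) = -Σ p(x,y) log₂ p(x,y)
  p(0,0)=1/7: -0.1429 × log₂(0.1429) = 0.4011
  p(0,1)=1/7: -0.1429 × log₂(0.1429) = 0.4011
  p(1,0)=3/7: -0.4286 × log₂(0.4286) = 0.5239
  p(1,1)=2/7: -0.2857 × log₂(0.2857) = 0.5164
H(X,Y) = 1.8424 bits


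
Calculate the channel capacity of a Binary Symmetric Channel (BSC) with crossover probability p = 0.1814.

For BSC with error probability p:
C = 1 - H(p) where H(p) is binary entropy
H(0.1814) = -0.1814 × log₂(0.1814) - 0.8186 × log₂(0.8186)
H(p) = 0.6831
C = 1 - 0.6831 = 0.3169 bits/use


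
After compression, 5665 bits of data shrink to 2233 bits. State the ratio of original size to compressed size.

Compression ratio = Original / Compressed
= 5665 / 2233 = 2.54:1


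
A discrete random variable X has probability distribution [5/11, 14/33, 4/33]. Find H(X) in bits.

H(X) = -Σ p(x) log₂ p(x)
  -5/11 × log₂(5/11) = 0.5170
  -14/33 × log₂(14/33) = 0.5248
  -4/33 × log₂(4/33) = 0.3690
H(X) = 1.4109 bits


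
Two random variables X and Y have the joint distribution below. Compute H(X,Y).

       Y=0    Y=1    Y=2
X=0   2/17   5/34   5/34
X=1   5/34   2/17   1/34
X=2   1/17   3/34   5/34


H(X,Y) = -Σ p(x,y) log₂ p(x,y)
  p(0,0)=2/17: -0.1176 × log₂(0.1176) = 0.3632
  p(0,1)=5/34: -0.1471 × log₂(0.1471) = 0.4067
  p(0,2)=5/34: -0.1471 × log₂(0.1471) = 0.4067
  p(1,0)=5/34: -0.1471 × log₂(0.1471) = 0.4067
  p(1,1)=2/17: -0.1176 × log₂(0.1176) = 0.3632
  p(1,2)=1/34: -0.0294 × log₂(0.0294) = 0.1496
  p(2,0)=1/17: -0.0588 × log₂(0.0588) = 0.2404
  p(2,1)=3/34: -0.0882 × log₂(0.0882) = 0.3090
  p(2,2)=5/34: -0.1471 × log₂(0.1471) = 0.4067
H(X,Y) = 3.0524 bits


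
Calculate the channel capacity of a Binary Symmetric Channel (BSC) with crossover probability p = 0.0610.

For BSC with error probability p:
C = 1 - H(p) where H(p) is binary entropy
H(0.0610) = -0.0610 × log₂(0.0610) - 0.9390 × log₂(0.9390)
H(p) = 0.3314
C = 1 - 0.3314 = 0.6686 bits/use


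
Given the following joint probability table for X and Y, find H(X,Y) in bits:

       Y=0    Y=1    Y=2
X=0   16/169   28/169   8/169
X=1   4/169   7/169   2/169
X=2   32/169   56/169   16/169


H(X,Y) = -Σ p(x,y) log₂ p(x,y)
  p(0,0)=16/169: -0.0947 × log₂(0.0947) = 0.3220
  p(0,1)=28/169: -0.1657 × log₂(0.1657) = 0.4297
  p(0,2)=8/169: -0.0473 × log₂(0.0473) = 0.2083
  p(1,0)=4/169: -0.0237 × log₂(0.0237) = 0.1278
  p(1,1)=7/169: -0.0414 × log₂(0.0414) = 0.1903
  p(1,2)=2/169: -0.0118 × log₂(0.0118) = 0.0758
  p(2,0)=32/169: -0.1893 × log₂(0.1893) = 0.4546
  p(2,1)=56/169: -0.3314 × log₂(0.3314) = 0.5280
  p(2,2)=16/169: -0.0947 × log₂(0.0947) = 0.3220
H(X,Y) = 2.6585 bits


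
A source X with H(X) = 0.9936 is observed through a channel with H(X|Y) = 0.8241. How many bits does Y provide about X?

I(X;Y) = H(X) - H(X|Y)
I(X;Y) = 0.9936 - 0.8241 = 0.1695 bits


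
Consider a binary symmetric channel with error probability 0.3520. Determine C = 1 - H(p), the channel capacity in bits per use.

For BSC with error probability p:
C = 1 - H(p) where H(p) is binary entropy
H(0.3520) = -0.3520 × log₂(0.3520) - 0.6480 × log₂(0.6480)
H(p) = 0.9358
C = 1 - 0.9358 = 0.0642 bits/use


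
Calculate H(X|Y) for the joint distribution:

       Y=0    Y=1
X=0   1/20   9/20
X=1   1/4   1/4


H(X|Y) = Σ_y p(y) H(X|Y=y)
  p(Y=0) = 3/10, H(X|Y=0) = 0.6500
  p(Y=1) = 7/10, H(X|Y=1) = 0.9403
H(X|Y) = 0.3000×0.6500 + 0.7000×0.9403 = 0.8532 bits


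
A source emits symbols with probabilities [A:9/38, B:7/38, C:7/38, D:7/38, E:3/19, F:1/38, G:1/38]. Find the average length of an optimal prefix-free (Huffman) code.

Huffman tree construction:
Combine smallest probabilities repeatedly
Resulting codes:
  A: 10 (length 2)
  B: 110 (length 3)
  C: 111 (length 3)
  D: 00 (length 2)
  E: 011 (length 3)
  F: 0100 (length 4)
  G: 0101 (length 4)
Average length = Σ p(s) × length(s) = 2.6316 bits


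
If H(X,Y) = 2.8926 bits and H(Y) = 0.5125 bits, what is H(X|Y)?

Chain rule: H(X,Y) = H(X|Y) + H(Y)
H(X|Y) = H(X,Y) - H(Y) = 2.8926 - 0.5125 = 2.3801 bits


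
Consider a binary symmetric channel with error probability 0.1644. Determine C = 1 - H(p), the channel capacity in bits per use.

For BSC with error probability p:
C = 1 - H(p) where H(p) is binary entropy
H(0.1644) = -0.1644 × log₂(0.1644) - 0.8356 × log₂(0.8356)
H(p) = 0.6447
C = 1 - 0.6447 = 0.3553 bits/use


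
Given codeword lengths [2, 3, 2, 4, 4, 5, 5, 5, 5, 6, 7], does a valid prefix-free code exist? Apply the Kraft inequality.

Kraft inequality: Σ 2^(-l_i) ≤ 1 for prefix-free code
Calculating: 2^(-2) + 2^(-3) + 2^(-2) + 2^(-4) + 2^(-4) + 2^(-5) + 2^(-5) + 2^(-5) + 2^(-5) + 2^(-6) + 2^(-7)
= 0.25 + 0.125 + 0.25 + 0.0625 + 0.0625 + 0.03125 + 0.03125 + 0.03125 + 0.03125 + 0.015625 + 0.0078125
= 0.8984
Since 0.8984 ≤ 1, prefix-free code exists


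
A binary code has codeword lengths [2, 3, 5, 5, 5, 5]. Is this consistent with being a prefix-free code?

Kraft inequality: Σ 2^(-l_i) ≤ 1 for prefix-free code
Calculating: 2^(-2) + 2^(-3) + 2^(-5) + 2^(-5) + 2^(-5) + 2^(-5)
= 0.25 + 0.125 + 0.03125 + 0.03125 + 0.03125 + 0.03125
= 0.5000
Since 0.5000 ≤ 1, prefix-free code exists


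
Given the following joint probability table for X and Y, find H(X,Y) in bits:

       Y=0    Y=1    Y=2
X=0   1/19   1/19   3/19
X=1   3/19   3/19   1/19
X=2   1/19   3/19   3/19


H(X,Y) = -Σ p(x,y) log₂ p(x,y)
  p(0,0)=1/19: -0.0526 × log₂(0.0526) = 0.2236
  p(0,1)=1/19: -0.0526 × log₂(0.0526) = 0.2236
  p(0,2)=3/19: -0.1579 × log₂(0.1579) = 0.4205
  p(1,0)=3/19: -0.1579 × log₂(0.1579) = 0.4205
  p(1,1)=3/19: -0.1579 × log₂(0.1579) = 0.4205
  p(1,2)=1/19: -0.0526 × log₂(0.0526) = 0.2236
  p(2,0)=1/19: -0.0526 × log₂(0.0526) = 0.2236
  p(2,1)=3/19: -0.1579 × log₂(0.1579) = 0.4205
  p(2,2)=3/19: -0.1579 × log₂(0.1579) = 0.4205
H(X,Y) = 2.9966 bits


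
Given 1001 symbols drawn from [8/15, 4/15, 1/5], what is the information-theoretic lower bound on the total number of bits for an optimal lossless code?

Entropy H = 1.4566 bits/symbol
Minimum bits = H × n = 1.4566 × 1001
= 1458.02 bits


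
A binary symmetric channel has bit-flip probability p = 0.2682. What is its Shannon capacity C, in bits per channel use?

For BSC with error probability p:
C = 1 - H(p) where H(p) is binary entropy
H(0.2682) = -0.2682 × log₂(0.2682) - 0.7318 × log₂(0.7318)
H(p) = 0.8389
C = 1 - 0.8389 = 0.1611 bits/use


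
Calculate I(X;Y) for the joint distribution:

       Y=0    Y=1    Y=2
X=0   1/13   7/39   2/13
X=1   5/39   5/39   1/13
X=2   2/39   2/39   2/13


H(X) = 1.5591, H(Y) = 1.5642, H(X,Y) = 3.0444
I(X;Y) = H(X) + H(Y) - H(X,Y) = 0.0790 bits


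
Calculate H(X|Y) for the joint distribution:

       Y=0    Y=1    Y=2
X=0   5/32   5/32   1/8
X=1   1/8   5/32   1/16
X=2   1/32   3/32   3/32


H(X|Y) = Σ_y p(y) H(X|Y=y)
  p(Y=0) = 5/16, H(X|Y=0) = 1.3610
  p(Y=1) = 13/32, H(X|Y=1) = 1.5486
  p(Y=2) = 9/32, H(X|Y=2) = 1.5305
H(X|Y) = 0.3125×1.3610 + 0.4062×1.5486 + 0.2812×1.5305 = 1.4849 bits


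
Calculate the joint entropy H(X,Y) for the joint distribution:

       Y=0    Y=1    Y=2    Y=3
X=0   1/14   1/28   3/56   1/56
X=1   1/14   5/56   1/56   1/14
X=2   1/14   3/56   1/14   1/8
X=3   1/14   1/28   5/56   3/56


H(X,Y) = -Σ p(x,y) log₂ p(x,y)
  p(0,0)=1/14: -0.0714 × log₂(0.0714) = 0.2720
  p(0,1)=1/28: -0.0357 × log₂(0.0357) = 0.1717
  p(0,2)=3/56: -0.0536 × log₂(0.0536) = 0.2262
  p(0,3)=1/56: -0.0179 × log₂(0.0179) = 0.1037
  p(1,0)=1/14: -0.0714 × log₂(0.0714) = 0.2720
  p(1,1)=5/56: -0.0893 × log₂(0.0893) = 0.3112
  p(1,2)=1/56: -0.0179 × log₂(0.0179) = 0.1037
  p(1,3)=1/14: -0.0714 × log₂(0.0714) = 0.2720
  p(2,0)=1/14: -0.0714 × log₂(0.0714) = 0.2720
  p(2,1)=3/56: -0.0536 × log₂(0.0536) = 0.2262
  p(2,2)=1/14: -0.0714 × log₂(0.0714) = 0.2720
  p(2,3)=1/8: -0.1250 × log₂(0.1250) = 0.3750
  p(3,0)=1/14: -0.0714 × log₂(0.0714) = 0.2720
  p(3,1)=1/28: -0.0357 × log₂(0.0357) = 0.1717
  p(3,2)=5/56: -0.0893 × log₂(0.0893) = 0.3112
  p(3,3)=3/56: -0.0536 × log₂(0.0536) = 0.2262
H(X,Y) = 3.8585 bits


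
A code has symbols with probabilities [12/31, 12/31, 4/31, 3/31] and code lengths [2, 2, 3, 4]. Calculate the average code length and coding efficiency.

Average length L = Σ p_i × l_i = 2.3226 bits
Entropy H = 1.7673 bits
Efficiency η = H/L × 100% = 76.09%


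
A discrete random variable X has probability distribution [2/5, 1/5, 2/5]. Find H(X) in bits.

H(X) = -Σ p(x) log₂ p(x)
  -2/5 × log₂(2/5) = 0.5288
  -1/5 × log₂(1/5) = 0.4644
  -2/5 × log₂(2/5) = 0.5288
H(X) = 1.5219 bits


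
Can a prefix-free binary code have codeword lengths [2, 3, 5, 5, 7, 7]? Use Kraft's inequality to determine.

Kraft inequality: Σ 2^(-l_i) ≤ 1 for prefix-free code
Calculating: 2^(-2) + 2^(-3) + 2^(-5) + 2^(-5) + 2^(-7) + 2^(-7)
= 0.25 + 0.125 + 0.03125 + 0.03125 + 0.0078125 + 0.0078125
= 0.4531
Since 0.4531 ≤ 1, prefix-free code exists


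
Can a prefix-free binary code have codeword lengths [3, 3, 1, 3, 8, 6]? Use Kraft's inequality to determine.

Kraft inequality: Σ 2^(-l_i) ≤ 1 for prefix-free code
Calculating: 2^(-3) + 2^(-3) + 2^(-1) + 2^(-3) + 2^(-8) + 2^(-6)
= 0.125 + 0.125 + 0.5 + 0.125 + 0.00390625 + 0.015625
= 0.8945
Since 0.8945 ≤ 1, prefix-free code exists


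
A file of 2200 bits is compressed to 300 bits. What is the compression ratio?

Compression ratio = Original / Compressed
= 2200 / 300 = 7.33:1


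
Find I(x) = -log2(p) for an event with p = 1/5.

Information content I(x) = -log₂(p(x))
I = -log₂(1/5) = -log₂(0.2000)
I = 2.3219 bits


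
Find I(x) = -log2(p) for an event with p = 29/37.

Information content I(x) = -log₂(p(x))
I = -log₂(29/37) = -log₂(0.7838)
I = 0.3515 bits


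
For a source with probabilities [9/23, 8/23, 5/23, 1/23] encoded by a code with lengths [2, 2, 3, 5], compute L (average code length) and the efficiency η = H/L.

Average length L = Σ p_i × l_i = 2.3478 bits
Entropy H = 1.7349 bits
Efficiency η = H/L × 100% = 73.89%


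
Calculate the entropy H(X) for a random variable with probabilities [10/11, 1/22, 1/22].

H(X) = -Σ p(x) log₂ p(x)
  -10/11 × log₂(10/11) = 0.1250
  -1/22 × log₂(1/22) = 0.2027
  -1/22 × log₂(1/22) = 0.2027
H(X) = 0.5304 bits


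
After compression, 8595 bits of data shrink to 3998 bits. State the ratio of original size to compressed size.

Compression ratio = Original / Compressed
= 8595 / 3998 = 2.15:1


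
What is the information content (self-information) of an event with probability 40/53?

Information content I(x) = -log₂(p(x))
I = -log₂(40/53) = -log₂(0.7547)
I = 0.4060 bits


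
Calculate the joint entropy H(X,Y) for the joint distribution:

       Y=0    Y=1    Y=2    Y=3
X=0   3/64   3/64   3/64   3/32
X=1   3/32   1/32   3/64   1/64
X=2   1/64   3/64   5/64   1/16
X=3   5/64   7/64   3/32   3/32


H(X,Y) = -Σ p(x,y) log₂ p(x,y)
  p(0,0)=3/64: -0.0469 × log₂(0.0469) = 0.2070
  p(0,1)=3/64: -0.0469 × log₂(0.0469) = 0.2070
  p(0,2)=3/64: -0.0469 × log₂(0.0469) = 0.2070
  p(0,3)=3/32: -0.0938 × log₂(0.0938) = 0.3202
  p(1,0)=3/32: -0.0938 × log₂(0.0938) = 0.3202
  p(1,1)=1/32: -0.0312 × log₂(0.0312) = 0.1562
  p(1,2)=3/64: -0.0469 × log₂(0.0469) = 0.2070
  p(1,3)=1/64: -0.0156 × log₂(0.0156) = 0.0938
  p(2,0)=1/64: -0.0156 × log₂(0.0156) = 0.0938
  p(2,1)=3/64: -0.0469 × log₂(0.0469) = 0.2070
  p(2,2)=5/64: -0.0781 × log₂(0.0781) = 0.2873
  p(2,3)=1/16: -0.0625 × log₂(0.0625) = 0.2500
  p(3,0)=5/64: -0.0781 × log₂(0.0781) = 0.2873
  p(3,1)=7/64: -0.1094 × log₂(0.1094) = 0.3492
  p(3,2)=3/32: -0.0938 × log₂(0.0938) = 0.3202
  p(3,3)=3/32: -0.0938 × log₂(0.0938) = 0.3202
H(X,Y) = 3.8331 bits


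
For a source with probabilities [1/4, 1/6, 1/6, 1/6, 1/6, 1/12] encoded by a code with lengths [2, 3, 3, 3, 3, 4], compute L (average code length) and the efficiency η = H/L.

Average length L = Σ p_i × l_i = 2.8333 bits
Entropy H = 2.5221 bits
Efficiency η = H/L × 100% = 89.01%


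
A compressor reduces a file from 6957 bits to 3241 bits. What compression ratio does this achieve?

Compression ratio = Original / Compressed
= 6957 / 3241 = 2.15:1


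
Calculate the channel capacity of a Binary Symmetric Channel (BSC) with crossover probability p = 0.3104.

For BSC with error probability p:
C = 1 - H(p) where H(p) is binary entropy
H(0.3104) = -0.3104 × log₂(0.3104) - 0.6896 × log₂(0.6896)
H(p) = 0.8936
C = 1 - 0.8936 = 0.1064 bits/use


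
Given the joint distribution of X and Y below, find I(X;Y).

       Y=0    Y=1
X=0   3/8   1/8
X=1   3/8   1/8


H(X) = 1.0000, H(Y) = 0.8113, H(X,Y) = 1.8113
I(X;Y) = H(X) + H(Y) - H(X,Y) = 0.0000 bits


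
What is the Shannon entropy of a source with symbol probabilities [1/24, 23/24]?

H(X) = -Σ p(x) log₂ p(x)
  -1/24 × log₂(1/24) = 0.1910
  -23/24 × log₂(23/24) = 0.0588
H(X) = 0.2499 bits


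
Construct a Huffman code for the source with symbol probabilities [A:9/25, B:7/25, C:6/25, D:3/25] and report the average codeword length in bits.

Huffman tree construction:
Combine smallest probabilities repeatedly
Resulting codes:
  A: 11 (length 2)
  B: 10 (length 2)
  C: 01 (length 2)
  D: 00 (length 2)
Average length = Σ p(s) × length(s) = 2.0000 bits


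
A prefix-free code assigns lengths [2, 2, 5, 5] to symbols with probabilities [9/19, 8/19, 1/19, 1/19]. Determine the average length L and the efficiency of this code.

Average length L = Σ p_i × l_i = 2.3158 bits
Entropy H = 1.4832 bits
Efficiency η = H/L × 100% = 64.05%


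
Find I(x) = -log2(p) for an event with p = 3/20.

Information content I(x) = -log₂(p(x))
I = -log₂(3/20) = -log₂(0.1500)
I = 2.7370 bits


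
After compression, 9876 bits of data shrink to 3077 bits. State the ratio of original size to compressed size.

Compression ratio = Original / Compressed
= 9876 / 3077 = 3.21:1


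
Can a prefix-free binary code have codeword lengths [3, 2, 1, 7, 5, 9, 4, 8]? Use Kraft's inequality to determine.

Kraft inequality: Σ 2^(-l_i) ≤ 1 for prefix-free code
Calculating: 2^(-3) + 2^(-2) + 2^(-1) + 2^(-7) + 2^(-5) + 2^(-9) + 2^(-4) + 2^(-8)
= 0.125 + 0.25 + 0.5 + 0.0078125 + 0.03125 + 0.001953125 + 0.0625 + 0.00390625
= 0.9824
Since 0.9824 ≤ 1, prefix-free code exists


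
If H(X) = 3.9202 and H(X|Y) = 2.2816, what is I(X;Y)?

I(X;Y) = H(X) - H(X|Y)
I(X;Y) = 3.9202 - 2.2816 = 1.6386 bits


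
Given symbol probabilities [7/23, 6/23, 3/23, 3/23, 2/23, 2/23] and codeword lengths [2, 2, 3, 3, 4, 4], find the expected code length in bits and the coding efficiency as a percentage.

Average length L = Σ p_i × l_i = 2.6087 bits
Entropy H = 2.4074 bits
Efficiency η = H/L × 100% = 92.28%


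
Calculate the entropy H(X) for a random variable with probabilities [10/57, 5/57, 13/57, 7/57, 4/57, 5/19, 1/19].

H(X) = -Σ p(x) log₂ p(x)
  -10/57 × log₂(10/57) = 0.4405
  -5/57 × log₂(5/57) = 0.3080
  -13/57 × log₂(13/57) = 0.4863
  -7/57 × log₂(7/57) = 0.3716
  -4/57 × log₂(4/57) = 0.2690
  -5/19 × log₂(5/19) = 0.5068
  -1/19 × log₂(1/19) = 0.2236
H(X) = 2.6058 bits


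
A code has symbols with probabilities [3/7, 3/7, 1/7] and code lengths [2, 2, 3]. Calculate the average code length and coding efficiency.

Average length L = Σ p_i × l_i = 2.1429 bits
Entropy H = 1.4488 bits
Efficiency η = H/L × 100% = 67.61%


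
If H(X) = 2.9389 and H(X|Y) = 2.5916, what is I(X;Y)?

I(X;Y) = H(X) - H(X|Y)
I(X;Y) = 2.9389 - 2.5916 = 0.3473 bits


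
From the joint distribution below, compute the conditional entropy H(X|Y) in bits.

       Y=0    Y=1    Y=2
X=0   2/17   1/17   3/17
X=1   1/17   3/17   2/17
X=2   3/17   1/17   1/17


H(X|Y) = Σ_y p(y) H(X|Y=y)
  p(Y=0) = 6/17, H(X|Y=0) = 1.4591
  p(Y=1) = 5/17, H(X|Y=1) = 1.3710
  p(Y=2) = 6/17, H(X|Y=2) = 1.4591
H(X|Y) = 0.3529×1.4591 + 0.2941×1.3710 + 0.3529×1.4591 = 1.4332 bits


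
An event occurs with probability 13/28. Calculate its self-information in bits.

Information content I(x) = -log₂(p(x))
I = -log₂(13/28) = -log₂(0.4643)
I = 1.1069 bits


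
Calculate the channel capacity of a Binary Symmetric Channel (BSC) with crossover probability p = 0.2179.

For BSC with error probability p:
C = 1 - H(p) where H(p) is binary entropy
H(0.2179) = -0.2179 × log₂(0.2179) - 0.7821 × log₂(0.7821)
H(p) = 0.7563
C = 1 - 0.7563 = 0.2437 bits/use


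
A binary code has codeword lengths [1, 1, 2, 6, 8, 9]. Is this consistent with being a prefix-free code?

Kraft inequality: Σ 2^(-l_i) ≤ 1 for prefix-free code
Calculating: 2^(-1) + 2^(-1) + 2^(-2) + 2^(-6) + 2^(-8) + 2^(-9)
= 0.5 + 0.5 + 0.25 + 0.015625 + 0.00390625 + 0.001953125
= 1.2715
Since 1.2715 > 1, prefix-free code does not exist


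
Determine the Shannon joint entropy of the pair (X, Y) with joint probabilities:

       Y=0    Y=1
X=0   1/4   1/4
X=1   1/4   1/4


H(X,Y) = -Σ p(x,y) log₂ p(x,y)
  p(0,0)=1/4: -0.2500 × log₂(0.2500) = 0.5000
  p(0,1)=1/4: -0.2500 × log₂(0.2500) = 0.5000
  p(1,0)=1/4: -0.2500 × log₂(0.2500) = 0.5000
  p(1,1)=1/4: -0.2500 × log₂(0.2500) = 0.5000
H(X,Y) = 2.0000 bits


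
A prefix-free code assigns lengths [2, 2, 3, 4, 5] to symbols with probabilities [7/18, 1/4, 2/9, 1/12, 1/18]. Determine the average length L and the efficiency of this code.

Average length L = Σ p_i × l_i = 2.5556 bits
Entropy H = 2.0425 bits
Efficiency η = H/L × 100% = 79.92%


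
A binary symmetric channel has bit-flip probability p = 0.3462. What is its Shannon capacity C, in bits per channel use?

For BSC with error probability p:
C = 1 - H(p) where H(p) is binary entropy
H(0.3462) = -0.3462 × log₂(0.3462) - 0.6538 × log₂(0.6538)
H(p) = 0.9306
C = 1 - 0.9306 = 0.0694 bits/use


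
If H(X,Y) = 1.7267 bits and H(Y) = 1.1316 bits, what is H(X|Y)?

Chain rule: H(X,Y) = H(X|Y) + H(Y)
H(X|Y) = H(X,Y) - H(Y) = 1.7267 - 1.1316 = 0.5951 bits


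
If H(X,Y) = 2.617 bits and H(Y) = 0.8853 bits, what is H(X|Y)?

Chain rule: H(X,Y) = H(X|Y) + H(Y)
H(X|Y) = H(X,Y) - H(Y) = 2.617 - 0.8853 = 1.7317 bits


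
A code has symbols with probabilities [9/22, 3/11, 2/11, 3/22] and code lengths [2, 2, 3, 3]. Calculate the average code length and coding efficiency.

Average length L = Σ p_i × l_i = 2.3182 bits
Entropy H = 1.8779 bits
Efficiency η = H/L × 100% = 81.01%


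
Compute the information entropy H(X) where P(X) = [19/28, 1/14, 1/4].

H(X) = -Σ p(x) log₂ p(x)
  -19/28 × log₂(19/28) = 0.3796
  -1/14 × log₂(1/14) = 0.2720
  -1/4 × log₂(1/4) = 0.5000
H(X) = 1.1516 bits


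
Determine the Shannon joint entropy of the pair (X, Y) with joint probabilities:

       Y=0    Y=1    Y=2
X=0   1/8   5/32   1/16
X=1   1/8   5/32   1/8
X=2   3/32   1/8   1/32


H(X,Y) = -Σ p(x,y) log₂ p(x,y)
  p(0,0)=1/8: -0.1250 × log₂(0.1250) = 0.3750
  p(0,1)=5/32: -0.1562 × log₂(0.1562) = 0.4184
  p(0,2)=1/16: -0.0625 × log₂(0.0625) = 0.2500
  p(1,0)=1/8: -0.1250 × log₂(0.1250) = 0.3750
  p(1,1)=5/32: -0.1562 × log₂(0.1562) = 0.4184
  p(1,2)=1/8: -0.1250 × log₂(0.1250) = 0.3750
  p(2,0)=3/32: -0.0938 × log₂(0.0938) = 0.3202
  p(2,1)=1/8: -0.1250 × log₂(0.1250) = 0.3750
  p(2,2)=1/32: -0.0312 × log₂(0.0312) = 0.1562
H(X,Y) = 3.0633 bits


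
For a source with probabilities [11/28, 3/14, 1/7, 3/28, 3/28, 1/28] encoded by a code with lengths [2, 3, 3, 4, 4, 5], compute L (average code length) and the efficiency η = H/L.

Average length L = Σ p_i × l_i = 2.8929 bits
Entropy H = 2.2690 bits
Efficiency η = H/L × 100% = 78.44%


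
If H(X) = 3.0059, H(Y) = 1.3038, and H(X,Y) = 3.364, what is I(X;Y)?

I(X;Y) = H(X) + H(Y) - H(X,Y)
I(X;Y) = 3.0059 + 1.3038 - 3.364 = 0.9457 bits


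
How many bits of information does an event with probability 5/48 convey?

Information content I(x) = -log₂(p(x))
I = -log₂(5/48) = -log₂(0.1042)
I = 3.2630 bits


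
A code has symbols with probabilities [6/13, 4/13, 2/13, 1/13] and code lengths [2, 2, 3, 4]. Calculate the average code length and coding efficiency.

Average length L = Σ p_i × l_i = 2.3077 bits
Entropy H = 1.7381 bits
Efficiency η = H/L × 100% = 75.32%


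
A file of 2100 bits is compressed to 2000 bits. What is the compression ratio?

Compression ratio = Original / Compressed
= 2100 / 2000 = 1.05:1


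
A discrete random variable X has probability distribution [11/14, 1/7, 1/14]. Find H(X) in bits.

H(X) = -Σ p(x) log₂ p(x)
  -11/14 × log₂(11/14) = 0.2734
  -1/7 × log₂(1/7) = 0.4011
  -1/14 × log₂(1/14) = 0.2720
H(X) = 0.9464 bits


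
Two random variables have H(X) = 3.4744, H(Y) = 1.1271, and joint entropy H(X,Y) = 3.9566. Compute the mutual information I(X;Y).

I(X;Y) = H(X) + H(Y) - H(X,Y)
I(X;Y) = 3.4744 + 1.1271 - 3.9566 = 0.6449 bits


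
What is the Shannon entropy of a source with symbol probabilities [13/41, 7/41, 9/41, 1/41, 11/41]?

H(X) = -Σ p(x) log₂ p(x)
  -13/41 × log₂(13/41) = 0.5254
  -7/41 × log₂(7/41) = 0.4354
  -9/41 × log₂(9/41) = 0.4802
  -1/41 × log₂(1/41) = 0.1307
  -11/41 × log₂(11/41) = 0.5093
H(X) = 2.0810 bits


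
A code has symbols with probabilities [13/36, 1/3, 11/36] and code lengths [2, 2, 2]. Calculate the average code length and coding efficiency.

Average length L = Σ p_i × l_i = 2.0000 bits
Entropy H = 1.5816 bits
Efficiency η = H/L × 100% = 79.08%


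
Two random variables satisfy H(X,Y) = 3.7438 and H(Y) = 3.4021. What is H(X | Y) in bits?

Chain rule: H(X,Y) = H(X|Y) + H(Y)
H(X|Y) = H(X,Y) - H(Y) = 3.7438 - 3.4021 = 0.3417 bits


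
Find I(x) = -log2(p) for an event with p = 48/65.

Information content I(x) = -log₂(p(x))
I = -log₂(48/65) = -log₂(0.7385)
I = 0.4374 bits


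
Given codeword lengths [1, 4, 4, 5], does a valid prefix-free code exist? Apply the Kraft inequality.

Kraft inequality: Σ 2^(-l_i) ≤ 1 for prefix-free code
Calculating: 2^(-1) + 2^(-4) + 2^(-4) + 2^(-5)
= 0.5 + 0.0625 + 0.0625 + 0.03125
= 0.6562
Since 0.6562 ≤ 1, prefix-free code exists


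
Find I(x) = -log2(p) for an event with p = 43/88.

Information content I(x) = -log₂(p(x))
I = -log₂(43/88) = -log₂(0.4886)
I = 1.0332 bits


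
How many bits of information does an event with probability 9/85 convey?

Information content I(x) = -log₂(p(x))
I = -log₂(9/85) = -log₂(0.1059)
I = 3.2395 bits


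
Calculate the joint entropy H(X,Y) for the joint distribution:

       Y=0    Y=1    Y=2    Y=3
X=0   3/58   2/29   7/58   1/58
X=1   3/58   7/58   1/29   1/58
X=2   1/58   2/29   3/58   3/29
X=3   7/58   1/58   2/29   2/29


H(X,Y) = -Σ p(x,y) log₂ p(x,y)
  p(0,0)=3/58: -0.0517 × log₂(0.0517) = 0.2210
  p(0,1)=2/29: -0.0690 × log₂(0.0690) = 0.2661
  p(0,2)=7/58: -0.1207 × log₂(0.1207) = 0.3682
  p(0,3)=1/58: -0.0172 × log₂(0.0172) = 0.1010
  p(1,0)=3/58: -0.0517 × log₂(0.0517) = 0.2210
  p(1,1)=7/58: -0.1207 × log₂(0.1207) = 0.3682
  p(1,2)=1/29: -0.0345 × log₂(0.0345) = 0.1675
  p(1,3)=1/58: -0.0172 × log₂(0.0172) = 0.1010
  p(2,0)=1/58: -0.0172 × log₂(0.0172) = 0.1010
  p(2,1)=2/29: -0.0690 × log₂(0.0690) = 0.2661
  p(2,2)=3/58: -0.0517 × log₂(0.0517) = 0.2210
  p(2,3)=3/29: -0.1034 × log₂(0.1034) = 0.3386
  p(3,0)=7/58: -0.1207 × log₂(0.1207) = 0.3682
  p(3,1)=1/58: -0.0172 × log₂(0.0172) = 0.1010
  p(3,2)=2/29: -0.0690 × log₂(0.0690) = 0.2661
  p(3,3)=2/29: -0.0690 × log₂(0.0690) = 0.2661
H(X,Y) = 3.7420 bits


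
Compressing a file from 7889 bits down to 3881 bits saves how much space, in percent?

Space savings = (1 - Compressed/Original) × 100%
= (1 - 3881/7889) × 100%
= 50.80%


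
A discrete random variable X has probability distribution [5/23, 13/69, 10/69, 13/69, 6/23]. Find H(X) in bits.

H(X) = -Σ p(x) log₂ p(x)
  -5/23 × log₂(5/23) = 0.4786
  -13/69 × log₂(13/69) = 0.4537
  -10/69 × log₂(10/69) = 0.4039
  -13/69 × log₂(13/69) = 0.4537
  -6/23 × log₂(6/23) = 0.5057
H(X) = 2.2956 bits


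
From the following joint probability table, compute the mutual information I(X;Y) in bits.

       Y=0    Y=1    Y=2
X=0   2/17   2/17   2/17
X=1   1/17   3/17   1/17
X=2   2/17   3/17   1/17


H(X) = 1.5799, H(Y) = 1.5222, H(X,Y) = 3.0575
I(X;Y) = H(X) + H(Y) - H(X,Y) = 0.0446 bits


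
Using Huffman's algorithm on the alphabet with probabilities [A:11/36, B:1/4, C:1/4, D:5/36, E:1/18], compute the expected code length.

Huffman tree construction:
Combine smallest probabilities repeatedly
Resulting codes:
  A: 11 (length 2)
  B: 01 (length 2)
  C: 10 (length 2)
  D: 001 (length 3)
  E: 000 (length 3)
Average length = Σ p(s) × length(s) = 2.1944 bits


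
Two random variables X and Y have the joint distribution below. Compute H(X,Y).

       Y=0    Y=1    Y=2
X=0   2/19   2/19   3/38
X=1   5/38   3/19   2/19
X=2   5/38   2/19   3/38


H(X,Y) = -Σ p(x,y) log₂ p(x,y)
  p(0,0)=2/19: -0.1053 × log₂(0.1053) = 0.3419
  p(0,1)=2/19: -0.1053 × log₂(0.1053) = 0.3419
  p(0,2)=3/38: -0.0789 × log₂(0.0789) = 0.2892
  p(1,0)=5/38: -0.1316 × log₂(0.1316) = 0.3850
  p(1,1)=3/19: -0.1579 × log₂(0.1579) = 0.4205
  p(1,2)=2/19: -0.1053 × log₂(0.1053) = 0.3419
  p(2,0)=5/38: -0.1316 × log₂(0.1316) = 0.3850
  p(2,1)=2/19: -0.1053 × log₂(0.1053) = 0.3419
  p(2,2)=3/38: -0.0789 × log₂(0.0789) = 0.2892
H(X,Y) = 3.1364 bits


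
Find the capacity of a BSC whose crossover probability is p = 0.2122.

For BSC with error probability p:
C = 1 - H(p) where H(p) is binary entropy
H(0.2122) = -0.2122 × log₂(0.2122) - 0.7878 × log₂(0.7878)
H(p) = 0.7457
C = 1 - 0.7457 = 0.2543 bits/use


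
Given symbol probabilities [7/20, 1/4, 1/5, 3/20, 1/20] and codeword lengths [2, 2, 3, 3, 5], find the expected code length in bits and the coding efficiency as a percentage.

Average length L = Σ p_i × l_i = 2.5000 bits
Entropy H = 2.1211 bits
Efficiency η = H/L × 100% = 84.85%


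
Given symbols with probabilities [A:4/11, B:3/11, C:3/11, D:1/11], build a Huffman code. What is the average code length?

Huffman tree construction:
Combine smallest probabilities repeatedly
Resulting codes:
  A: 11 (length 2)
  B: 01 (length 2)
  C: 10 (length 2)
  D: 00 (length 2)
Average length = Σ p(s) × length(s) = 2.0000 bits


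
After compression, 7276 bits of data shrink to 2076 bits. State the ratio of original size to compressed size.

Compression ratio = Original / Compressed
= 7276 / 2076 = 3.50:1


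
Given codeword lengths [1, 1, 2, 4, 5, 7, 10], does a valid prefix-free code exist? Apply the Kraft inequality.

Kraft inequality: Σ 2^(-l_i) ≤ 1 for prefix-free code
Calculating: 2^(-1) + 2^(-1) + 2^(-2) + 2^(-4) + 2^(-5) + 2^(-7) + 2^(-10)
= 0.5 + 0.5 + 0.25 + 0.0625 + 0.03125 + 0.0078125 + 0.0009765625
= 1.3525
Since 1.3525 > 1, prefix-free code does not exist


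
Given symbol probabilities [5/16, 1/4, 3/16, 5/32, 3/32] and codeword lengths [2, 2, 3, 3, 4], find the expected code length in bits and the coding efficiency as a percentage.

Average length L = Σ p_i × l_i = 2.5312 bits
Entropy H = 2.2158 bits
Efficiency η = H/L × 100% = 87.54%


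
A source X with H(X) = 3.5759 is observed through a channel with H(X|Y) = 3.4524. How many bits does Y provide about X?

I(X;Y) = H(X) - H(X|Y)
I(X;Y) = 3.5759 - 3.4524 = 0.1235 bits


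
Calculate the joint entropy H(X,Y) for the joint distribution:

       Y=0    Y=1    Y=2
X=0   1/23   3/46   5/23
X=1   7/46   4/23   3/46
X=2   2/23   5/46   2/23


H(X,Y) = -Σ p(x,y) log₂ p(x,y)
  p(0,0)=1/23: -0.0435 × log₂(0.0435) = 0.1967
  p(0,1)=3/46: -0.0652 × log₂(0.0652) = 0.2569
  p(0,2)=5/23: -0.2174 × log₂(0.2174) = 0.4786
  p(1,0)=7/46: -0.1522 × log₂(0.1522) = 0.4133
  p(1,1)=4/23: -0.1739 × log₂(0.1739) = 0.4389
  p(1,2)=3/46: -0.0652 × log₂(0.0652) = 0.2569
  p(2,0)=2/23: -0.0870 × log₂(0.0870) = 0.3064
  p(2,1)=5/46: -0.1087 × log₂(0.1087) = 0.3480
  p(2,2)=2/23: -0.0870 × log₂(0.0870) = 0.3064
H(X,Y) = 3.0020 bits


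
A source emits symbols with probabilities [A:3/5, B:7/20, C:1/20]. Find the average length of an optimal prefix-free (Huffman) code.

Huffman tree construction:
Combine smallest probabilities repeatedly
Resulting codes:
  A: 1 (length 1)
  B: 01 (length 2)
  C: 00 (length 2)
Average length = Σ p(s) × length(s) = 1.4000 bits


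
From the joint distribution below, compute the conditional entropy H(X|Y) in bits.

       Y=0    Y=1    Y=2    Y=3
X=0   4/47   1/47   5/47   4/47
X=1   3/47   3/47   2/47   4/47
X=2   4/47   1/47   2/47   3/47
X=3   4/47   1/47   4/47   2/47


H(X|Y) = Σ_y p(y) H(X|Y=y)
  p(Y=0) = 15/47, H(X|Y=0) = 1.9899
  p(Y=1) = 6/47, H(X|Y=1) = 1.7925
  p(Y=2) = 13/47, H(X|Y=2) = 1.8843
  p(Y=3) = 13/47, H(X|Y=3) = 1.9501
H(X|Y) = 0.3191×1.9899 + 0.1277×1.7925 + 0.2766×1.8843 + 0.2766×1.9501 = 1.9245 bits


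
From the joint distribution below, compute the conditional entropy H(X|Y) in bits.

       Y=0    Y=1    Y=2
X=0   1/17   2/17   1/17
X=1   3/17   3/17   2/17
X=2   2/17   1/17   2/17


H(X|Y) = Σ_y p(y) H(X|Y=y)
  p(Y=0) = 6/17, H(X|Y=0) = 1.4591
  p(Y=1) = 6/17, H(X|Y=1) = 1.4591
  p(Y=2) = 5/17, H(X|Y=2) = 1.5219
H(X|Y) = 0.3529×1.4591 + 0.3529×1.4591 + 0.2941×1.5219 = 1.4776 bits


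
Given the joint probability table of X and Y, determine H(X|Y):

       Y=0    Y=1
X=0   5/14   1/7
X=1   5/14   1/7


H(X|Y) = Σ_y p(y) H(X|Y=y)
  p(Y=0) = 5/7, H(X|Y=0) = 1.0000
  p(Y=1) = 2/7, H(X|Y=1) = 1.0000
H(X|Y) = 0.7143×1.0000 + 0.2857×1.0000 = 1.0000 bits


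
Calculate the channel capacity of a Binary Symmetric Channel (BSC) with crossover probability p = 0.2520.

For BSC with error probability p:
C = 1 - H(p) where H(p) is binary entropy
H(0.2520) = -0.2520 × log₂(0.2520) - 0.7480 × log₂(0.7480)
H(p) = 0.8144
C = 1 - 0.8144 = 0.1856 bits/use


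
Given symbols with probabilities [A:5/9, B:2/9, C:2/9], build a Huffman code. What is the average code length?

Huffman tree construction:
Combine smallest probabilities repeatedly
Resulting codes:
  A: 1 (length 1)
  B: 00 (length 2)
  C: 01 (length 2)
Average length = Σ p(s) × length(s) = 1.4444 bits


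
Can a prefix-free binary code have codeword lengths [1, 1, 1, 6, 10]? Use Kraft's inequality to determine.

Kraft inequality: Σ 2^(-l_i) ≤ 1 for prefix-free code
Calculating: 2^(-1) + 2^(-1) + 2^(-1) + 2^(-6) + 2^(-10)
= 0.5 + 0.5 + 0.5 + 0.015625 + 0.0009765625
= 1.5166
Since 1.5166 > 1, prefix-free code does not exist


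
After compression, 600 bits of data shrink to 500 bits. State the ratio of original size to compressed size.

Compression ratio = Original / Compressed
= 600 / 500 = 1.20:1


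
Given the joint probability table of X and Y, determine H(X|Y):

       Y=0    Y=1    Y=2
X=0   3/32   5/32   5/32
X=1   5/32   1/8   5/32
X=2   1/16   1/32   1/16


H(X|Y) = Σ_y p(y) H(X|Y=y)
  p(Y=0) = 5/16, H(X|Y=0) = 1.4855
  p(Y=1) = 5/16, H(X|Y=1) = 1.3610
  p(Y=2) = 3/8, H(X|Y=2) = 1.4834
H(X|Y) = 0.3125×1.4855 + 0.3125×1.3610 + 0.3750×1.4834 = 1.4458 bits


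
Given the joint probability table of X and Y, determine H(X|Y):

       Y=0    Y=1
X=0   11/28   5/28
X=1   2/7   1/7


H(X|Y) = Σ_y p(y) H(X|Y=y)
  p(Y=0) = 19/28, H(X|Y=0) = 0.9819
  p(Y=1) = 9/28, H(X|Y=1) = 0.9911
H(X|Y) = 0.6786×0.9819 + 0.3214×0.9911 = 0.9849 bits


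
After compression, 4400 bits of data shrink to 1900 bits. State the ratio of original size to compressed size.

Compression ratio = Original / Compressed
= 4400 / 1900 = 2.32:1


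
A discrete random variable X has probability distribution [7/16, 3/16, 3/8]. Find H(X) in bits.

H(X) = -Σ p(x) log₂ p(x)
  -7/16 × log₂(7/16) = 0.5218
  -3/16 × log₂(3/16) = 0.4528
  -3/8 × log₂(3/8) = 0.5306
H(X) = 1.5052 bits


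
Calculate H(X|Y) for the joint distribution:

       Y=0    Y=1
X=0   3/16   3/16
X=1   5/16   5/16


H(X|Y) = Σ_y p(y) H(X|Y=y)
  p(Y=0) = 1/2, H(X|Y=0) = 0.9544
  p(Y=1) = 1/2, H(X|Y=1) = 0.9544
H(X|Y) = 0.5000×0.9544 + 0.5000×0.9544 = 0.9544 bits


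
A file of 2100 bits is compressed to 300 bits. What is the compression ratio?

Compression ratio = Original / Compressed
= 2100 / 300 = 7.00:1


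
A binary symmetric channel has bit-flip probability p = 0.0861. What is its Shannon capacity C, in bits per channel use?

For BSC with error probability p:
C = 1 - H(p) where H(p) is binary entropy
H(0.0861) = -0.0861 × log₂(0.0861) - 0.9139 × log₂(0.9139)
H(p) = 0.4233
C = 1 - 0.4233 = 0.5767 bits/use


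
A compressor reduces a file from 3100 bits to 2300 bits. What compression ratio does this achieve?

Compression ratio = Original / Compressed
= 3100 / 2300 = 1.35:1


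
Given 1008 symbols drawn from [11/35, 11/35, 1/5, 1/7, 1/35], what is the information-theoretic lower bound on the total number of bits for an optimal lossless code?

Entropy H = 2.0616 bits/symbol
Minimum bits = H × n = 2.0616 × 1008
= 2078.10 bits


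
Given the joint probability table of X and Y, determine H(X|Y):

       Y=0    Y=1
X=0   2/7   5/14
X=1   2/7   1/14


H(X|Y) = Σ_y p(y) H(X|Y=y)
  p(Y=0) = 4/7, H(X|Y=0) = 1.0000
  p(Y=1) = 3/7, H(X|Y=1) = 0.6500
H(X|Y) = 0.5714×1.0000 + 0.4286×0.6500 = 0.8500 bits


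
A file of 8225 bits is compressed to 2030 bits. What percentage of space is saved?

Space savings = (1 - Compressed/Original) × 100%
= (1 - 2030/8225) × 100%
= 75.32%


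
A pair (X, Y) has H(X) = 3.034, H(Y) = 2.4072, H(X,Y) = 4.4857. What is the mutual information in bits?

I(X;Y) = H(X) + H(Y) - H(X,Y)
I(X;Y) = 3.034 + 2.4072 - 4.4857 = 0.9555 bits


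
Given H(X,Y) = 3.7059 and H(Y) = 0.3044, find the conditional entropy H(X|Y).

Chain rule: H(X,Y) = H(X|Y) + H(Y)
H(X|Y) = H(X,Y) - H(Y) = 3.7059 - 0.3044 = 3.4015 bits


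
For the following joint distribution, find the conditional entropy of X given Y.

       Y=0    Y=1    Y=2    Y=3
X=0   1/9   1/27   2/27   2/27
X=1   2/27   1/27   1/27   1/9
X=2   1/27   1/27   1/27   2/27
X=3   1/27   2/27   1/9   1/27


H(X|Y) = Σ_y p(y) H(X|Y=y)
  p(Y=0) = 7/27, H(X|Y=0) = 1.8424
  p(Y=1) = 5/27, H(X|Y=1) = 1.9219
  p(Y=2) = 7/27, H(X|Y=2) = 1.8424
  p(Y=3) = 8/27, H(X|Y=3) = 1.9056
H(X|Y) = 0.2593×1.8424 + 0.1852×1.9219 + 0.2593×1.8424 + 0.2963×1.9056 = 1.8758 bits


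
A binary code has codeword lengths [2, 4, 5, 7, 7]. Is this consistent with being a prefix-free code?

Kraft inequality: Σ 2^(-l_i) ≤ 1 for prefix-free code
Calculating: 2^(-2) + 2^(-4) + 2^(-5) + 2^(-7) + 2^(-7)
= 0.25 + 0.0625 + 0.03125 + 0.0078125 + 0.0078125
= 0.3594
Since 0.3594 ≤ 1, prefix-free code exists


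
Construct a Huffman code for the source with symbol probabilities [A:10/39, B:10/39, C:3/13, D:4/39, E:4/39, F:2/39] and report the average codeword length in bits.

Huffman tree construction:
Combine smallest probabilities repeatedly
Resulting codes:
  A: 01 (length 2)
  B: 10 (length 2)
  C: 00 (length 2)
  D: 1111 (length 4)
  E: 110 (length 3)
  F: 1110 (length 4)
Average length = Σ p(s) × length(s) = 2.4103 bits


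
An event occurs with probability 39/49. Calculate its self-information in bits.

Information content I(x) = -log₂(p(x))
I = -log₂(39/49) = -log₂(0.7959)
I = 0.3293 bits


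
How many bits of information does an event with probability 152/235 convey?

Information content I(x) = -log₂(p(x))
I = -log₂(152/235) = -log₂(0.6468)
I = 0.6286 bits


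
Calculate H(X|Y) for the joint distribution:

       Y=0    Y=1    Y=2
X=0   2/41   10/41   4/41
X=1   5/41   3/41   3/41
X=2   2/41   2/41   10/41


H(X|Y) = Σ_y p(y) H(X|Y=y)
  p(Y=0) = 9/41, H(X|Y=0) = 1.4355
  p(Y=1) = 15/41, H(X|Y=1) = 1.2419
  p(Y=2) = 17/41, H(X|Y=2) = 1.3831
H(X|Y) = 0.2195×1.4355 + 0.3659×1.2419 + 0.4146×1.3831 = 1.3430 bits


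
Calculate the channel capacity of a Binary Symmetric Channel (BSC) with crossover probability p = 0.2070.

For BSC with error probability p:
C = 1 - H(p) where H(p) is binary entropy
H(0.2070) = -0.2070 × log₂(0.2070) - 0.7930 × log₂(0.7930)
H(p) = 0.7357
C = 1 - 0.7357 = 0.2643 bits/use


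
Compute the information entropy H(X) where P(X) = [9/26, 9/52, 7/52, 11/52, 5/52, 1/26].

H(X) = -Σ p(x) log₂ p(x)
  -9/26 × log₂(9/26) = 0.5298
  -9/52 × log₂(9/52) = 0.4380
  -7/52 × log₂(7/52) = 0.3895
  -11/52 × log₂(11/52) = 0.4741
  -5/52 × log₂(5/52) = 0.3249
  -1/26 × log₂(1/26) = 0.1808
H(X) = 2.3369 bits


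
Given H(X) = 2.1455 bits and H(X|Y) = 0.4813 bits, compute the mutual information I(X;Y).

I(X;Y) = H(X) - H(X|Y)
I(X;Y) = 2.1455 - 0.4813 = 1.6642 bits


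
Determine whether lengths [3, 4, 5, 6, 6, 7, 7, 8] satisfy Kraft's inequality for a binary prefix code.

Kraft inequality: Σ 2^(-l_i) ≤ 1 for prefix-free code
Calculating: 2^(-3) + 2^(-4) + 2^(-5) + 2^(-6) + 2^(-6) + 2^(-7) + 2^(-7) + 2^(-8)
= 0.125 + 0.0625 + 0.03125 + 0.015625 + 0.015625 + 0.0078125 + 0.0078125 + 0.00390625
= 0.2695
Since 0.2695 ≤ 1, prefix-free code exists


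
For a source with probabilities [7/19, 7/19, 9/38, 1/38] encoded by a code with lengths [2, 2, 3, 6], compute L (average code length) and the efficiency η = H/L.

Average length L = Σ p_i × l_i = 2.3421 bits
Entropy H = 1.6917 bits
Efficiency η = H/L × 100% = 72.23%
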